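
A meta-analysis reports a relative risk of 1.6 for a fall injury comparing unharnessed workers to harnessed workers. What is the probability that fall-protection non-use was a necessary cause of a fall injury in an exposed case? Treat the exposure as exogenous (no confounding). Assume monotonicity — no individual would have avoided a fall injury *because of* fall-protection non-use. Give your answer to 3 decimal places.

PN ≈ 0.375

Under exogeneity and monotonicity, PN = (RR − 1) / RR = 1 − 1/RR.
PN = (1.6 − 1) / 1.6 = 0.6 / 1.6 ≈ 0.3750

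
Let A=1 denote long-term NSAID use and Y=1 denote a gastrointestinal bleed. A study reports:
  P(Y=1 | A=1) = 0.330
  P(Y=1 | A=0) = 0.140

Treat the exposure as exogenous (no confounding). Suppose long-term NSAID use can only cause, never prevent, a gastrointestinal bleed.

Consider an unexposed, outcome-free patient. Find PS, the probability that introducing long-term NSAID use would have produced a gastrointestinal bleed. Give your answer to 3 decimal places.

Let p₁ = 0.33, p₀ = 0.14.
Under exogeneity and monotonicity, PS = (p₁ − p₀) / (1 − p₀).
PS = (0.33 − 0.14) / (1 − 0.14) = 0.19 / 0.86 ≈ 0.2209

PS ≈ 0.221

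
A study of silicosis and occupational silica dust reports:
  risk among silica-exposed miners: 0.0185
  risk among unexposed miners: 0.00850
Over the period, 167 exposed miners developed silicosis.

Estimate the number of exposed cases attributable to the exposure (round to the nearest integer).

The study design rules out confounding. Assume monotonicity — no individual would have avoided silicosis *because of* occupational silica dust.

about 90 cases

Let p₁ = 0.0185, p₀ = 0.0085.
PN = (p₁ − p₀)/p₁ = (0.0185 − 0.0085) / 0.0185 ≈ 0.54054.
Attributable cases ≈ PN × (exposed cases) = 0.54054 × 167 ≈ 90.27.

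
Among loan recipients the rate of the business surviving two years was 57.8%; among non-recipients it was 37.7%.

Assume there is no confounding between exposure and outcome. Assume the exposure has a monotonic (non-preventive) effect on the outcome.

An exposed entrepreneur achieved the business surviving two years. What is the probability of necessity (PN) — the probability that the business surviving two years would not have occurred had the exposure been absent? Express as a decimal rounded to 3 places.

p₁ = 0.578, p₀ = 0.377.
Under exogeneity and monotonicity, PN = (p₁ − p₀) / p₁.
PN = (0.578 − 0.377) / 0.578 = 0.201 / 0.578 ≈ 0.3478

PN ≈ 0.348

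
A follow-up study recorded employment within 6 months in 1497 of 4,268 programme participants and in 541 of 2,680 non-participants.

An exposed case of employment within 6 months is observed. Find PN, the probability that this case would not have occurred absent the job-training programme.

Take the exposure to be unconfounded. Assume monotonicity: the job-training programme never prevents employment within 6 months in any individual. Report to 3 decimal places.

p₁ = P(outcome | exposed) = 1497/4268 = 0.35075
p₀ = P(outcome | unexposed) = 541/2680 = 0.20187
Under exogeneity and monotonicity, PN = (p₁ − p₀) / p₁.
PN = (0.35075 − 0.20187) / 0.35075 = 0.14888 / 0.35075 ≈ 0.4245

PN ≈ 0.424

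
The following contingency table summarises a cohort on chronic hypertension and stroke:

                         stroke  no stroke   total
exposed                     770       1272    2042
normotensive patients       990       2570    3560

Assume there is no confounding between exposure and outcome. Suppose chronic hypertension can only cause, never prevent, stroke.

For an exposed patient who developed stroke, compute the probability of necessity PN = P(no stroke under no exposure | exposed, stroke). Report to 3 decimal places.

p₁ = P(outcome | exposed) = 770/2042 = 0.37708
p₀ = P(outcome | unexposed) = 990/3560 = 0.27809
Under exogeneity and monotonicity, PN = (p₁ − p₀)/p₁.
PN = (0.37708 − 0.27809) / 0.37708 ≈ 0.2625

PN ≈ 0.263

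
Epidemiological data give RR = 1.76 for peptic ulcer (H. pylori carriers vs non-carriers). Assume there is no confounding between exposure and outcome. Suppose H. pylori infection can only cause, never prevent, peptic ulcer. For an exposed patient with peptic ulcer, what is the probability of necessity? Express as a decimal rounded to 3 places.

Under exogeneity and monotonicity, PN = (RR − 1) / RR = 1 − 1/RR.
PN = (1.76 − 1) / 1.76 = 0.76 / 1.76 ≈ 0.4318

PN ≈ 0.432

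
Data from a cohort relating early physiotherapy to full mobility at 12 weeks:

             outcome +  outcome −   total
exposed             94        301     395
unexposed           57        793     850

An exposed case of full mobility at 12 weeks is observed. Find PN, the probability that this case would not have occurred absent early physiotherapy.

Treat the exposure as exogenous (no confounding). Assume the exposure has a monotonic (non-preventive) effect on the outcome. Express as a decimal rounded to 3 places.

PN ≈ 0.718

p₁ = P(outcome | exposed) = 94/395 = 0.23797
p₀ = P(outcome | unexposed) = 57/850 = 0.067059
Under exogeneity and monotonicity, PN = (p₁ − p₀)/p₁.
PN = (0.23797 − 0.067059) / 0.23797 ≈ 0.7182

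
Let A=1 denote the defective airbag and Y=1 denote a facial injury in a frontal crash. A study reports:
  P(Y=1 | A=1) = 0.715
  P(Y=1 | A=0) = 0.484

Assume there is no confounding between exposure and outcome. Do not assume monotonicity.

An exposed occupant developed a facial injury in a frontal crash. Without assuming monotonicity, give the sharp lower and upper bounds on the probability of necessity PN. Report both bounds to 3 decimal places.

0.323 ≤ PN ≤ 0.722

Let p₁ = 0.715, p₀ = 0.484.
Under exogeneity alone the bounds on PN are max{0,(p₁−p₀)/p₁} ≤ PN ≤ min{1,(1−p₀)/p₁}.
  lower = (p₁ − p₀)/p₁ = 0.231 / 0.715 ≈ 0.3231
  upper = min{1, (1 − p₀)/p₁} = 0.516 / 0.715 ≈ 0.7217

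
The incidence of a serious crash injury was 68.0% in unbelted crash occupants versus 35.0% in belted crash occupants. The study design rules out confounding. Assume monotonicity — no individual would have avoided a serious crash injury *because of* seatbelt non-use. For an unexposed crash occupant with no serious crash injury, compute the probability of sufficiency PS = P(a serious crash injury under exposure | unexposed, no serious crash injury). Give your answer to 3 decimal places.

PS ≈ 0.508

p₁ = 0.68, p₀ = 0.35.
Under exogeneity and monotonicity, PS = (p₁ − p₀) / (1 − p₀).
PS = (0.68 − 0.35) / (1 − 0.35) = 0.33 / 0.65 ≈ 0.5077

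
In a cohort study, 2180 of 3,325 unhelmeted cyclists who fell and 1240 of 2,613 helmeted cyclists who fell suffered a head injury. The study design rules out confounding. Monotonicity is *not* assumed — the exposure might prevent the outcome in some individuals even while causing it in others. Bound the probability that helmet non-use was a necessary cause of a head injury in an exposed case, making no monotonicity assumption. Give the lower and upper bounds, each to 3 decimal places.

0.276 ≤ PN ≤ 0.801

p₁ = P(outcome | exposed) = 2180/3325 = 0.65564
p₀ = P(outcome | unexposed) = 1240/2613 = 0.47455
Under exogeneity alone the bounds on PN are max{0,(p₁−p₀)/p₁} ≤ PN ≤ min{1,(1−p₀)/p₁}.
  lower = (p₁ − p₀)/p₁ = 0.18109 / 0.65564 ≈ 0.2762
  upper = min{1, (1 − p₀)/p₁} = 0.52545 / 0.65564 ≈ 0.8014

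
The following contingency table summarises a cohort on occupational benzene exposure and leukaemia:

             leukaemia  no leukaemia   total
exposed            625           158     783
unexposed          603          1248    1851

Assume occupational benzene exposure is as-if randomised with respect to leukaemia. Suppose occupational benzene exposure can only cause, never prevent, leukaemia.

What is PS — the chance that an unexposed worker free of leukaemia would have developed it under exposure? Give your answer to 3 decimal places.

PS ≈ 0.701

p₁ = P(outcome | exposed) = 625/783 = 0.79821
p₀ = P(outcome | unexposed) = 603/1851 = 0.32577
Under exogeneity and monotonicity, PS = (p₁ − p₀)/(1 − p₀).
PS = (0.79821 − 0.32577) / 0.67423 ≈ 0.7007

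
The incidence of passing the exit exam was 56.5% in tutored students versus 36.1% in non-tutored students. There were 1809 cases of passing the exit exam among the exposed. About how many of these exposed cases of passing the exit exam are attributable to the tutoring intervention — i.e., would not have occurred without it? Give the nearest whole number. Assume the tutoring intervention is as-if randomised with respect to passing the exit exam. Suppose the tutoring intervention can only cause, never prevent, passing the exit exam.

p₁ = 0.565, p₀ = 0.361.
PN = (p₁ − p₀)/p₁ = (0.565 − 0.361) / 0.565 ≈ 0.36106.
Attributable cases ≈ PN × (exposed cases) = 0.36106 × 1809 ≈ 653.16.

about 653 cases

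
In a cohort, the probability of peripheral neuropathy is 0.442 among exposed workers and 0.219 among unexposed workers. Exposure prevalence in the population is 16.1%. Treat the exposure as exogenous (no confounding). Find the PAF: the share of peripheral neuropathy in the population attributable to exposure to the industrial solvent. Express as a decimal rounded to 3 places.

Let p₁ = 0.442, p₀ = 0.219.
Overall risk P(Y=1) = π·p₁ + (1−π)·p₀ = 0.161×0.442 + 0.839×0.219 = 0.2549.
Under exogeneity, PAF = [P(Y=1) − p₀] / P(Y=1).
PAF = (0.2549 − 0.219) / 0.2549 ≈ 0.1408

PAF ≈ 0.141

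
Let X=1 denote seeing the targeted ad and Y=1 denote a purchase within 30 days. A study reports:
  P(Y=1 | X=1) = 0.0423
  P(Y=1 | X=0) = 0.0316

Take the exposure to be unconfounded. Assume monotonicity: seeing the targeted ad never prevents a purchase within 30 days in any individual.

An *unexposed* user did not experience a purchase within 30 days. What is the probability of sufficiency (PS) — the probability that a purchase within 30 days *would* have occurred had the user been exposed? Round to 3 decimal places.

PS ≈ 0.011

Let p₁ = 0.0423, p₀ = 0.0316.
Under exogeneity and monotonicity, PS = (p₁ − p₀) / (1 − p₀).
PS = (0.0423 − 0.0316) / (1 − 0.0316) = 0.0107 / 0.9684 ≈ 0.0110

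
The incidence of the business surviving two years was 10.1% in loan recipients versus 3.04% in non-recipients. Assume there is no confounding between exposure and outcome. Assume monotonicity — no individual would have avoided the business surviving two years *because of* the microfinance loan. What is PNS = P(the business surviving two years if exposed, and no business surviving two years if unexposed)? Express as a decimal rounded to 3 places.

p₁ = 0.101, p₀ = 0.0304.
Under exogeneity and monotonicity, PNS = p₁ − p₀.
PNS = 0.101 − 0.0304 = 0.0706

PNS ≈ 0.071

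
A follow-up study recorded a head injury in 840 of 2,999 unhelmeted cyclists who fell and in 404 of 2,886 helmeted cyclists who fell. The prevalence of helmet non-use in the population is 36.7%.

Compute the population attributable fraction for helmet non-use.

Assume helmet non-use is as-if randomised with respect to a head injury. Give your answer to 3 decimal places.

p₁ = P(outcome | exposed) = 840/2999 = 0.28009
p₀ = P(outcome | unexposed) = 404/2886 = 0.13999
Overall risk P(Y=1) = π·p₁ + (1−π)·p₀ = 0.367×0.28009 + 0.633×0.13999 = 0.19141.
Under exogeneity, PAF = [P(Y=1) − p₀] / P(Y=1).
PAF = (0.19141 − 0.13999) / 0.19141 ≈ 0.2686

PAF ≈ 0.269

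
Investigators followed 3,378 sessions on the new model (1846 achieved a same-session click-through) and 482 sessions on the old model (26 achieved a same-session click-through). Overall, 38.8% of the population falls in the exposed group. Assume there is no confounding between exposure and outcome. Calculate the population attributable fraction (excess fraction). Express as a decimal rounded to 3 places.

PAF ≈ 0.780

p₁ = P(outcome | exposed) = 1846/3378 = 0.54648
p₀ = P(outcome | unexposed) = 26/482 = 0.053942
Overall risk P(Y=1) = π·p₁ + (1−π)·p₀ = 0.388×0.54648 + 0.612×0.053942 = 0.24505.
Under exogeneity, PAF = [P(Y=1) − p₀] / P(Y=1).
PAF = (0.24505 − 0.053942) / 0.24505 ≈ 0.7799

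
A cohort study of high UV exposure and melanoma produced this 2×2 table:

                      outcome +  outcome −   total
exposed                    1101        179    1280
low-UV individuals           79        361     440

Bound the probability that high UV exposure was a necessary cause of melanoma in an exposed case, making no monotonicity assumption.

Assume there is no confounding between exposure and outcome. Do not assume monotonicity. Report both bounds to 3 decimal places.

p₁ = P(outcome | exposed) = 1101/1280 = 0.86016
p₀ = P(outcome | unexposed) = 79/440 = 0.17955
Under exogeneity alone the bounds on PN are max{0,(p₁−p₀)/p₁} ≤ PN ≤ min{1,(1−p₀)/p₁}.
  lower = (p₁ − p₀)/p₁ = 0.68061 / 0.86016 ≈ 0.7913
  upper = min{1, (1 − p₀)/p₁} = 0.82045 / 0.86016 ≈ 0.9538

0.791 ≤ PN ≤ 0.954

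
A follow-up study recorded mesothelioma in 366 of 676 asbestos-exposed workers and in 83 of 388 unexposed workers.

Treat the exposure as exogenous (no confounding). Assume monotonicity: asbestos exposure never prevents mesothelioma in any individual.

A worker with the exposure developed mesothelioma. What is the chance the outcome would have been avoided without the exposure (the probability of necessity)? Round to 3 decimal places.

p₁ = P(outcome | exposed) = 366/676 = 0.54142
p₀ = P(outcome | unexposed) = 83/388 = 0.21392
Under exogeneity and monotonicity, PN = (p₁ − p₀) / p₁.
PN = (0.54142 − 0.21392) / 0.54142 = 0.3275 / 0.54142 ≈ 0.6049

PN ≈ 0.605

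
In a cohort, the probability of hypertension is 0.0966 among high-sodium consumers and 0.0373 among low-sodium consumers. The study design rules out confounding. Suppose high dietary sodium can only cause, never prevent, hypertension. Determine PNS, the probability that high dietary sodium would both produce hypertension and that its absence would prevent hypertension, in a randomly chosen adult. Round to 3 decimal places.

PNS ≈ 0.059

Let p₁ = 0.0966, p₀ = 0.0373.
Under exogeneity and monotonicity, PNS = p₁ − p₀.
PNS = 0.0966 − 0.0373 = 0.0593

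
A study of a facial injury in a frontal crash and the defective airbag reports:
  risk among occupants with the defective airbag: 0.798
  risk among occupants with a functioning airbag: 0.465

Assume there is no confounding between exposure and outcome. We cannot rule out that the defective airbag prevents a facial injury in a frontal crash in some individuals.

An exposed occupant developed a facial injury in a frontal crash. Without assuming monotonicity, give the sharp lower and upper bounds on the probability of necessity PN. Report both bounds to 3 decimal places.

0.417 ≤ PN ≤ 0.670

Let p₁ = 0.798, p₀ = 0.465.
Under exogeneity alone the bounds on PN are max{0,(p₁−p₀)/p₁} ≤ PN ≤ min{1,(1−p₀)/p₁}.
  lower = (p₁ − p₀)/p₁ = 0.333 / 0.798 ≈ 0.4173
  upper = min{1, (1 − p₀)/p₁} = 0.535 / 0.798 ≈ 0.6704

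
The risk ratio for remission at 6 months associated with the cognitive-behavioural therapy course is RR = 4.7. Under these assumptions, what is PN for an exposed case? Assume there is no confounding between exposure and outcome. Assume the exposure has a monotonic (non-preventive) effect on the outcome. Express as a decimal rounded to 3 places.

PN ≈ 0.787

Under exogeneity and monotonicity, PN = (RR − 1) / RR = 1 − 1/RR.
PN = (4.7 − 1) / 4.7 = 3.7 / 4.7 ≈ 0.7872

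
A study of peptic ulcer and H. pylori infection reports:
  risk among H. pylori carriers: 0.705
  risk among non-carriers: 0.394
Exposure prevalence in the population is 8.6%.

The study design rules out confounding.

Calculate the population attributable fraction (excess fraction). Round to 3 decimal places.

PAF ≈ 0.064

Let p₁ = 0.705, p₀ = 0.394.
Overall risk P(Y=1) = π·p₁ + (1−π)·p₀ = 0.086×0.705 + 0.914×0.394 = 0.42075.
Under exogeneity, PAF = [P(Y=1) − p₀] / P(Y=1).
PAF = (0.42075 − 0.394) / 0.42075 ≈ 0.0636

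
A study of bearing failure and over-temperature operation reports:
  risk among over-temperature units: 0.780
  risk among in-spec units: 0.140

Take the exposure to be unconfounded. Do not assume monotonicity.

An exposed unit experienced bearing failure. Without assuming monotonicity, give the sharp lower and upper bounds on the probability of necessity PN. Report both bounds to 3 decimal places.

Let p₁ = 0.78, p₀ = 0.14.
Under exogeneity alone the bounds on PN are max{0,(p₁−p₀)/p₁} ≤ PN ≤ min{1,(1−p₀)/p₁}.
  lower = (p₁ − p₀)/p₁ = 0.64 / 0.78 ≈ 0.8205
  upper = min{1, (1 − p₀)/p₁} = 0.86 / 0.78 ≈ 1.1026 → capped at 1

0.821 ≤ PN ≤ 1.000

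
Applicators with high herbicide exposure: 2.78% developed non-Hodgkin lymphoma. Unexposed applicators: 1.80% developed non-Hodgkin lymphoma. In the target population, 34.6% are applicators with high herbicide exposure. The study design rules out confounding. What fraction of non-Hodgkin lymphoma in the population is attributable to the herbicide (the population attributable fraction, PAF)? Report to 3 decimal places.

p₁ = 0.0278, p₀ = 0.018.
Overall risk P(Y=1) = π·p₁ + (1−π)·p₀ = 0.346×0.0278 + 0.654×0.018 = 0.021391.
Under exogeneity, PAF = [P(Y=1) − p₀] / P(Y=1).
PAF = (0.021391 − 0.018) / 0.021391 ≈ 0.1585

PAF ≈ 0.159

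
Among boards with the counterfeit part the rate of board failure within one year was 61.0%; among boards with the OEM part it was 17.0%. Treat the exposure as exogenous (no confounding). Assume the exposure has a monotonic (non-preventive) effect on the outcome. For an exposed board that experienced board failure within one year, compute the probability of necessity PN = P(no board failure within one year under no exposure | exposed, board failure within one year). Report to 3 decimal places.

PN ≈ 0.721

p₁ = 0.61, p₀ = 0.17.
Under exogeneity and monotonicity, PN = (p₁ − p₀) / p₁.
PN = (0.61 − 0.17) / 0.61 = 0.44 / 0.61 ≈ 0.7213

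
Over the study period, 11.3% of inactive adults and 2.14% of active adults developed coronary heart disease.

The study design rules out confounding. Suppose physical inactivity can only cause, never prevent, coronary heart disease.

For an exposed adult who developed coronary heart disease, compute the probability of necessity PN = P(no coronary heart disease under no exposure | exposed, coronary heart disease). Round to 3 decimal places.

PN ≈ 0.811

p₁ = 0.113, p₀ = 0.0214.
Under exogeneity and monotonicity, PN = (p₁ − p₀) / p₁.
PN = (0.113 − 0.0214) / 0.113 = 0.0916 / 0.113 ≈ 0.8106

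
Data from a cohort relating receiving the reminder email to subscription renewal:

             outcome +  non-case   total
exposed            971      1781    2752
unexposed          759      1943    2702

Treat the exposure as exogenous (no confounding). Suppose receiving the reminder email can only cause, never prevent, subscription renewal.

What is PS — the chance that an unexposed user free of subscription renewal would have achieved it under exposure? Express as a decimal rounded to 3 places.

PS ≈ 0.100

p₁ = P(outcome | exposed) = 971/2752 = 0.35283
p₀ = P(outcome | unexposed) = 759/2702 = 0.2809
Under exogeneity and monotonicity, PS = (p₁ − p₀)/(1 − p₀).
PS = (0.35283 − 0.2809) / 0.7191 ≈ 0.1000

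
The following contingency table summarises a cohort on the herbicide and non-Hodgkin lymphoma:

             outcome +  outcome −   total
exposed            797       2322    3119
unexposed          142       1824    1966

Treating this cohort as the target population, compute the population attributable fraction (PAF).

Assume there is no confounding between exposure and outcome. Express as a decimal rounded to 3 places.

PAF ≈ 0.609

p₁ = P(outcome | exposed) = 797/3119 = 0.25553
p₀ = P(outcome | unexposed) = 142/1966 = 0.072228
Exposure prevalence π = 3119/5085 = 0.61337; overall risk P(Y=1) = 0.18466.
Under exogeneity, PAF = [P(Y=1) − p₀]/P(Y=1).
PAF = (0.18466 − 0.072228) / 0.18466 ≈ 0.6089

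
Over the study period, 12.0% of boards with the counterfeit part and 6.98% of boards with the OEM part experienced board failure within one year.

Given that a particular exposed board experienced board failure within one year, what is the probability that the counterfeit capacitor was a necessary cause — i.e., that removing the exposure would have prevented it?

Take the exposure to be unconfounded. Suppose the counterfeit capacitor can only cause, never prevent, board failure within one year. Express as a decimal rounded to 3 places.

PN ≈ 0.418

p₁ = 0.12, p₀ = 0.0698.
Under exogeneity and monotonicity, PN = (p₁ − p₀) / p₁.
PN = (0.12 − 0.0698) / 0.12 = 0.0502 / 0.12 ≈ 0.4183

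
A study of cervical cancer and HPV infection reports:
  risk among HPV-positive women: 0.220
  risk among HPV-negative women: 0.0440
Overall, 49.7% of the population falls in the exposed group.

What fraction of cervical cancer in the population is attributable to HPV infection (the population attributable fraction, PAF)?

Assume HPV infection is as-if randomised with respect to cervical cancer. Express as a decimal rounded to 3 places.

Let p₁ = 0.22, p₀ = 0.044.
Overall risk P(Y=1) = π·p₁ + (1−π)·p₀ = 0.497×0.22 + 0.503×0.044 = 0.13147.
Under exogeneity, PAF = [P(Y=1) − p₀] / P(Y=1).
PAF = (0.13147 − 0.044) / 0.13147 ≈ 0.6653

PAF ≈ 0.665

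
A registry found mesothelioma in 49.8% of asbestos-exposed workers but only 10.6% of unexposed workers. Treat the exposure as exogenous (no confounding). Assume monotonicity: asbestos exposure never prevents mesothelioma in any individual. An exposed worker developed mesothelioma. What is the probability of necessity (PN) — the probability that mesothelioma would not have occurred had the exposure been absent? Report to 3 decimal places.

p₁ = 0.498, p₀ = 0.106.
Under exogeneity and monotonicity, PN = (p₁ − p₀) / p₁.
PN = (0.498 − 0.106) / 0.498 = 0.392 / 0.498 ≈ 0.7871

PN ≈ 0.787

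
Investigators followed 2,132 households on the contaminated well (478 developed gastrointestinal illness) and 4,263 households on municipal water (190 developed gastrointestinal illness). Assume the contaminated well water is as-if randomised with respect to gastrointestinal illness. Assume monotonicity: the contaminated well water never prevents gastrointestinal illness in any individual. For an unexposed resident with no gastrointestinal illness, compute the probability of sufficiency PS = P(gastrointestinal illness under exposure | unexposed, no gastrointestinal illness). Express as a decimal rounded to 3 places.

PS ≈ 0.188

p₁ = P(outcome | exposed) = 478/2132 = 0.2242
p₀ = P(outcome | unexposed) = 190/4263 = 0.04457
Under exogeneity and monotonicity, PS = (p₁ − p₀) / (1 − p₀).
PS = (0.2242 − 0.04457) / (1 − 0.04457) = 0.17963 / 0.95543 ≈ 0.1880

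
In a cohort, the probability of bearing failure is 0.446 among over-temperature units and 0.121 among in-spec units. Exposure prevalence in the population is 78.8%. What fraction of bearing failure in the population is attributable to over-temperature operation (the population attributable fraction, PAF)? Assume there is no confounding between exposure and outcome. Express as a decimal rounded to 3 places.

PAF ≈ 0.679

Let p₁ = 0.446, p₀ = 0.121.
Overall risk P(Y=1) = π·p₁ + (1−π)·p₀ = 0.788×0.446 + 0.212×0.121 = 0.3771.
Under exogeneity, PAF = [P(Y=1) − p₀] / P(Y=1).
PAF = (0.3771 − 0.121) / 0.3771 ≈ 0.6791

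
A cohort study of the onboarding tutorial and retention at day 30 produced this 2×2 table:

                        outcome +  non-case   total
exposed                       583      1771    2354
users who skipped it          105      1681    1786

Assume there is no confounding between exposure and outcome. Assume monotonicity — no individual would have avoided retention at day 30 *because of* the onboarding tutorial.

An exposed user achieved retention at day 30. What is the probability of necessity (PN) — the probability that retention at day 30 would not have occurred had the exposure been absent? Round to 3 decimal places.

p₁ = P(outcome | exposed) = 583/2354 = 0.24766
p₀ = P(outcome | unexposed) = 105/1786 = 0.058791
Under exogeneity and monotonicity, PN = (p₁ − p₀)/p₁.
PN = (0.24766 − 0.058791) / 0.24766 ≈ 0.7626

PN ≈ 0.763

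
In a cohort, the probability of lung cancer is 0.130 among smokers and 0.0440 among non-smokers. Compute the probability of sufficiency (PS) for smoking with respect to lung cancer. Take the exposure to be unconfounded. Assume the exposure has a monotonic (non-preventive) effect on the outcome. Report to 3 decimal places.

Let p₁ = 0.13, p₀ = 0.044.
Under exogeneity and monotonicity, PS = (p₁ − p₀) / (1 − p₀).
PS = (0.13 − 0.044) / (1 − 0.044) = 0.086 / 0.956 ≈ 0.0900

PS ≈ 0.090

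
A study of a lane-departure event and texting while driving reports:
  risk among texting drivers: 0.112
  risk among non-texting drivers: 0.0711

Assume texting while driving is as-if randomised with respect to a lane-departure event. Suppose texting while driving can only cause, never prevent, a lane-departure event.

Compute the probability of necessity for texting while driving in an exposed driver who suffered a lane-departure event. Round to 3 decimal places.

Let p₁ = 0.112, p₀ = 0.0711.
Under exogeneity and monotonicity, PN = (p₁ − p₀) / p₁.
PN = (0.112 − 0.0711) / 0.112 = 0.0409 / 0.112 ≈ 0.3652

PN ≈ 0.365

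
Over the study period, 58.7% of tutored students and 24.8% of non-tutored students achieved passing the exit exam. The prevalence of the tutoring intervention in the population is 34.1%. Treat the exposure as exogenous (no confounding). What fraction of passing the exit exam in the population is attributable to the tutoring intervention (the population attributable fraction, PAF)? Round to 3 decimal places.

PAF ≈ 0.318

p₁ = 0.587, p₀ = 0.248.
Overall risk P(Y=1) = π·p₁ + (1−π)·p₀ = 0.341×0.587 + 0.659×0.248 = 0.3636.
Under exogeneity, PAF = [P(Y=1) − p₀] / P(Y=1).
PAF = (0.3636 − 0.248) / 0.3636 ≈ 0.3179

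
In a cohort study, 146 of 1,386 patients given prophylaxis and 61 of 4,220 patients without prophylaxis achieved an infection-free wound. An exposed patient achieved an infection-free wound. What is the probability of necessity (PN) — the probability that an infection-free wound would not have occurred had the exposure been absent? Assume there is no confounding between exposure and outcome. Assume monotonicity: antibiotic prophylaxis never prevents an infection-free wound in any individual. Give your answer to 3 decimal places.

PN ≈ 0.863

p₁ = P(outcome | exposed) = 146/1386 = 0.10534
p₀ = P(outcome | unexposed) = 61/4220 = 0.014455
Under exogeneity and monotonicity, PN = (p₁ − p₀) / p₁.
PN = (0.10534 − 0.014455) / 0.10534 = 0.090884 / 0.10534 ≈ 0.8628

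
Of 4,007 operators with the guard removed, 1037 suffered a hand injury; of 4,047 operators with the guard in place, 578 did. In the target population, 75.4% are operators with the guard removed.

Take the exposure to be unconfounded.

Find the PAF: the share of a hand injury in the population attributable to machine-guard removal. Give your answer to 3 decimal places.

PAF ≈ 0.380

p₁ = P(outcome | exposed) = 1037/4007 = 0.2588
p₀ = P(outcome | unexposed) = 578/4047 = 0.14282
Overall risk P(Y=1) = π·p₁ + (1−π)·p₀ = 0.754×0.2588 + 0.246×0.14282 = 0.23027.
Under exogeneity, PAF = [P(Y=1) − p₀] / P(Y=1).
PAF = (0.23027 − 0.14282) / 0.23027 ≈ 0.3798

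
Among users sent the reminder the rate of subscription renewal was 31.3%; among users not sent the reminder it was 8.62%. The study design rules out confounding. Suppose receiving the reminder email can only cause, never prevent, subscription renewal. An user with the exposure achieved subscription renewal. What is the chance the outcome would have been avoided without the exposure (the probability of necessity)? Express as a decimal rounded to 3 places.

p₁ = 0.313, p₀ = 0.0862.
Under exogeneity and monotonicity, PN = (p₁ − p₀) / p₁.
PN = (0.313 − 0.0862) / 0.313 = 0.2268 / 0.313 ≈ 0.7246

PN ≈ 0.725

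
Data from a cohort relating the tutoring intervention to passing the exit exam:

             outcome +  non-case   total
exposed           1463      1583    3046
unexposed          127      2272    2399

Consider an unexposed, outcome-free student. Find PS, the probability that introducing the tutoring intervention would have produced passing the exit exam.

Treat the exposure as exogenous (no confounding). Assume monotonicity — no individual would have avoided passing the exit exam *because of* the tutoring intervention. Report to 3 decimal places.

p₁ = P(outcome | exposed) = 1463/3046 = 0.4803
p₀ = P(outcome | unexposed) = 127/2399 = 0.052939
Under exogeneity and monotonicity, PS = (p₁ − p₀) / (1 − p₀).
PS = (0.4803 − 0.052939) / (1 − 0.052939) = 0.42736 / 0.94706 ≈ 0.4513

PS ≈ 0.451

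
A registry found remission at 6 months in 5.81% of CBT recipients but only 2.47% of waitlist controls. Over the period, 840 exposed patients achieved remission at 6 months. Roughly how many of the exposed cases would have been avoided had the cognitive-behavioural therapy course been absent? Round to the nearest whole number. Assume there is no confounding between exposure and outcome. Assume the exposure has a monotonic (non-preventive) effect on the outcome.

p₁ = 0.0581, p₀ = 0.0247.
PN = (p₁ − p₀)/p₁ = (0.0581 − 0.0247) / 0.0581 ≈ 0.57487.
Attributable cases ≈ PN × (exposed cases) = 0.57487 × 840 ≈ 482.89.

about 483 cases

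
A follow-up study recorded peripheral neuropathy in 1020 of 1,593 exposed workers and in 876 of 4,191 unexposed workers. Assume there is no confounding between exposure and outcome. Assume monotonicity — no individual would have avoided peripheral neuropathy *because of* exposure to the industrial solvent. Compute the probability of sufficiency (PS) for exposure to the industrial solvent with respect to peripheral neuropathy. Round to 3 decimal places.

PS ≈ 0.545

p₁ = P(outcome | exposed) = 1020/1593 = 0.6403
p₀ = P(outcome | unexposed) = 876/4191 = 0.20902
Under exogeneity and monotonicity, PS = (p₁ − p₀) / (1 − p₀).
PS = (0.6403 − 0.20902) / (1 − 0.20902) = 0.43128 / 0.79098 ≈ 0.5452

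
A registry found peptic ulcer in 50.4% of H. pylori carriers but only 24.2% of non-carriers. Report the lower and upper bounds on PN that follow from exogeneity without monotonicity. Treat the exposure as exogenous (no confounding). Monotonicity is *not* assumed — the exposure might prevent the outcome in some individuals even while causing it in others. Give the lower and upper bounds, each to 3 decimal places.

p₁ = 0.504, p₀ = 0.242.
Under exogeneity alone the bounds on PN are max{0,(p₁−p₀)/p₁} ≤ PN ≤ min{1,(1−p₀)/p₁}.
  lower = (p₁ − p₀)/p₁ = 0.262 / 0.504 ≈ 0.5198
  upper = min{1, (1 − p₀)/p₁} = 0.758 / 0.504 ≈ 1.5040 → capped at 1

0.520 ≤ PN ≤ 1.000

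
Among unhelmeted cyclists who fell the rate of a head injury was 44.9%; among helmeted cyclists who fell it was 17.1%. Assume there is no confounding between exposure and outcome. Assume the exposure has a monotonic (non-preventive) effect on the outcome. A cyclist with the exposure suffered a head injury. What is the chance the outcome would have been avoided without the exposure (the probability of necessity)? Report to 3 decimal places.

p₁ = 0.449, p₀ = 0.171.
Under exogeneity and monotonicity, PN = (p₁ − p₀) / p₁.
PN = (0.449 − 0.171) / 0.449 = 0.278 / 0.449 ≈ 0.6192

PN ≈ 0.619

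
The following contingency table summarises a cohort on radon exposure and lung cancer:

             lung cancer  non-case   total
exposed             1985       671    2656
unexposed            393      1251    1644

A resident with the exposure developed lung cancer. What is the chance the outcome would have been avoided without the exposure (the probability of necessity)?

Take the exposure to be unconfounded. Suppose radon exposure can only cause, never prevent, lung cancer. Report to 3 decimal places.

p₁ = P(outcome | exposed) = 1985/2656 = 0.74736
p₀ = P(outcome | unexposed) = 393/1644 = 0.23905
Under exogeneity and monotonicity, PN = (p₁ − p₀)/p₁.
PN = (0.74736 − 0.23905) / 0.74736 ≈ 0.6801

PN ≈ 0.680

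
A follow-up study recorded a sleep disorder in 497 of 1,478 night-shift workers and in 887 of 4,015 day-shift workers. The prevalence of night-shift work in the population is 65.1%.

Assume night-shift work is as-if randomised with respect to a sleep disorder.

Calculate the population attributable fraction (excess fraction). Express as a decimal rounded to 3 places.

PAF ≈ 0.254

p₁ = P(outcome | exposed) = 497/1478 = 0.33627
p₀ = P(outcome | unexposed) = 887/4015 = 0.22092
Overall risk P(Y=1) = π·p₁ + (1−π)·p₀ = 0.651×0.33627 + 0.349×0.22092 = 0.29601.
Under exogeneity, PAF = [P(Y=1) − p₀] / P(Y=1).
PAF = (0.29601 − 0.22092) / 0.29601 ≈ 0.2537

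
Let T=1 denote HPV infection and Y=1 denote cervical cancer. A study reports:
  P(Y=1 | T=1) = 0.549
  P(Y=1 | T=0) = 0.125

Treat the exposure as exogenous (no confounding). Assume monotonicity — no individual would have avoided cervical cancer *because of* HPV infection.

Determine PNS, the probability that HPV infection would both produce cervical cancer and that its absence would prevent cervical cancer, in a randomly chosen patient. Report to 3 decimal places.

Let p₁ = 0.549, p₀ = 0.125.
Under exogeneity and monotonicity, PNS = p₁ − p₀.
PNS = 0.549 − 0.125 = 0.424

PNS ≈ 0.424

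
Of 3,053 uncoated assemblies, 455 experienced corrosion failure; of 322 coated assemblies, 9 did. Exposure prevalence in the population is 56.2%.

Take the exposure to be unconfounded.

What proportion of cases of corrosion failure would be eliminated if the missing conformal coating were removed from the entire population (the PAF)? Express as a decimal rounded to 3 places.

p₁ = P(outcome | exposed) = 455/3053 = 0.14903
p₀ = P(outcome | unexposed) = 9/322 = 0.02795
Overall risk P(Y=1) = π·p₁ + (1−π)·p₀ = 0.562×0.14903 + 0.438×0.02795 = 0.095999.
Under exogeneity, PAF = [P(Y=1) − p₀] / P(Y=1).
PAF = (0.095999 − 0.02795) / 0.095999 ≈ 0.7088

PAF ≈ 0.709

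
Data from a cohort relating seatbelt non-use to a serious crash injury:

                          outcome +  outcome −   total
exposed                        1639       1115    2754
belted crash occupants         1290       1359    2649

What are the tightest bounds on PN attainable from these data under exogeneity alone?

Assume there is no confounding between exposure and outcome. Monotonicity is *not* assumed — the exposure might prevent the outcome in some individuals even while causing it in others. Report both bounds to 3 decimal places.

p₁ = P(outcome | exposed) = 1639/2754 = 0.59513
p₀ = P(outcome | unexposed) = 1290/2649 = 0.48698
Under exogeneity alone the bounds on PN are max{0,(p₁−p₀)/p₁} ≤ PN ≤ min{1,(1−p₀)/p₁}.
  lower = (p₁ − p₀)/p₁ = 0.10816 / 0.59513 ≈ 0.1817
  upper = min{1, (1 − p₀)/p₁} = 0.51302 / 0.59513 ≈ 0.8620

0.182 ≤ PN ≤ 0.862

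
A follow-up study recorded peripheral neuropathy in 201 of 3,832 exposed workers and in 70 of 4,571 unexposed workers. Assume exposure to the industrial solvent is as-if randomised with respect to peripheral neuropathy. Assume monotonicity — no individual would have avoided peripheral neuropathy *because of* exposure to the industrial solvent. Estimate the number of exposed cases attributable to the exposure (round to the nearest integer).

about 142 cases

p₁ = P(outcome | exposed) = 201/3832 = 0.052453
p₀ = P(outcome | unexposed) = 70/4571 = 0.015314
PN = (p₁ − p₀)/p₁ = (0.052453 − 0.015314) / 0.052453 ≈ 0.70804.
Attributable cases ≈ PN × (exposed cases) = 0.70804 × 201 ≈ 142.32.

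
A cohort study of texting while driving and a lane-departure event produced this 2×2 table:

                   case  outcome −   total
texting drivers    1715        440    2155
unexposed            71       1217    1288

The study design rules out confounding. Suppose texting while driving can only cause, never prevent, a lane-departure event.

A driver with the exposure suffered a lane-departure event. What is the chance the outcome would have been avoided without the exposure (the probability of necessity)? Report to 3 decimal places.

PN ≈ 0.931

p₁ = P(outcome | exposed) = 1715/2155 = 0.79582
p₀ = P(outcome | unexposed) = 71/1288 = 0.055124
Under exogeneity and monotonicity, PN = (p₁ − p₀)/p₁.
PN = (0.79582 − 0.055124) / 0.79582 ≈ 0.9307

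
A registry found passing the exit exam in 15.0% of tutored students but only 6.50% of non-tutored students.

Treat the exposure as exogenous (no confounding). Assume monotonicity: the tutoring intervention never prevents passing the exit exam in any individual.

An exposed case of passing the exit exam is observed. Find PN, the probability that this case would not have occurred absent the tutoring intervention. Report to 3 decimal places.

PN ≈ 0.567

p₁ = 0.15, p₀ = 0.065.
Under exogeneity and monotonicity, PN = (p₁ − p₀) / p₁.
PN = (0.15 − 0.065) / 0.15 = 0.085 / 0.15 ≈ 0.5667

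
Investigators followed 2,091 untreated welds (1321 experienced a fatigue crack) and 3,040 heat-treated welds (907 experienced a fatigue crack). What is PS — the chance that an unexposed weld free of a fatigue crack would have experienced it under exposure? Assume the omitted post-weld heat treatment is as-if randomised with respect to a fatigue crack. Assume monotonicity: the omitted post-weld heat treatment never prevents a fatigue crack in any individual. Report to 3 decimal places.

PS ≈ 0.475

p₁ = P(outcome | exposed) = 1321/2091 = 0.63176
p₀ = P(outcome | unexposed) = 907/3040 = 0.29836
Under exogeneity and monotonicity, PS = (p₁ − p₀) / (1 − p₀).
PS = (0.63176 − 0.29836) / (1 − 0.29836) = 0.3334 / 0.70164 ≈ 0.4752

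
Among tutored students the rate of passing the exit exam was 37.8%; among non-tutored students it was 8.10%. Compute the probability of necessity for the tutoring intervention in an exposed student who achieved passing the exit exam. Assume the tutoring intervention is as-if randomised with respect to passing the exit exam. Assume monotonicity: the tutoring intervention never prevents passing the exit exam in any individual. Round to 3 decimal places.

PN ≈ 0.786

p₁ = 0.378, p₀ = 0.081.
Under exogeneity and monotonicity, PN = (p₁ − p₀) / p₁.
PN = (0.378 − 0.081) / 0.378 = 0.297 / 0.378 ≈ 0.7857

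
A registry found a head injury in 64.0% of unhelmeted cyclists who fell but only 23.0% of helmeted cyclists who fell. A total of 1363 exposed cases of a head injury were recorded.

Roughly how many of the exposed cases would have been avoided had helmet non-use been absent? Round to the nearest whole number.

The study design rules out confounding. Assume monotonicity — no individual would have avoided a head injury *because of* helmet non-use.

p₁ = 0.64, p₀ = 0.23.
PN = (p₁ − p₀)/p₁ = (0.64 − 0.23) / 0.64 ≈ 0.64062.
Attributable cases ≈ PN × (exposed cases) = 0.64062 × 1363 ≈ 873.17.

about 873 cases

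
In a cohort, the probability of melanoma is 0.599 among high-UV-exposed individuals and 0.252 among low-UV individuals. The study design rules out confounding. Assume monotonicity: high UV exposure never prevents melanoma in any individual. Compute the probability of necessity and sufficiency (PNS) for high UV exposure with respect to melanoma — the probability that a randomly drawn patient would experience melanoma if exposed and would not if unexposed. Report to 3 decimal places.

Let p₁ = 0.599, p₀ = 0.252.
Under exogeneity and monotonicity, PNS = p₁ − p₀.
PNS = 0.599 − 0.252 = 0.347

PNS ≈ 0.347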